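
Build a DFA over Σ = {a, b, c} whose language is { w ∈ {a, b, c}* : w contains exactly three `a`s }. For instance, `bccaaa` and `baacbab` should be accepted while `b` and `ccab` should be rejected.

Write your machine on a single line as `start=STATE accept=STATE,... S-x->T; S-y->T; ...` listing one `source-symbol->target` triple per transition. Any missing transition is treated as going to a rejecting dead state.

start=S0; accept=S3; S0-a->S1; S0-b->S0; S0-c->S0; S1-a->S2; S1-b->S1; S1-c->S1; S2-a->S3; S2-b->S2; S2-c->S2; S3-a->S4; S3-b->S3; S3-c->S3; S4-a->S4; S4-b->S4; S4-c->S4

Count `a`s, saturating at 4: states S0 through S3 mean 0 through 3 `a`s seen; S4 means more than 3. Each `a` increments (capped at S4); other symbols loop. Accept from {S3}.
        a   b   c  
>  S0   S1  S0  S0 
   S1   S2  S1  S1 
   S2   S3  S2  S2 
 * S3   S4  S3  S3 
   S4   S4  S4  S4 
(> = start, * = accepting)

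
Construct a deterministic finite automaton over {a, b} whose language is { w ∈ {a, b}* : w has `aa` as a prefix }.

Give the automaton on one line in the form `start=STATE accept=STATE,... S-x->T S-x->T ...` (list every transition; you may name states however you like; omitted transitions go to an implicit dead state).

start=s0 accept=s2 s0-a->s1 s0-b->s3 s1-a->s2 s1-b->s3 s2-a->s2 s2-b->s2 s3-a->s3 s3-b->s3

Check the first 2 symbols one by one: s0 through s1 record how many have matched `aa` so far; any wrong symbol goes to the dead state s3. After all 2 match we enter the accepting sink s2.
A 4-state machine:
        a   b  
>  s0   s1  s3 
   s1   s2  s3 
 * s2   s2  s2 
   s3   s3  s3 
(> = start, * = accepting)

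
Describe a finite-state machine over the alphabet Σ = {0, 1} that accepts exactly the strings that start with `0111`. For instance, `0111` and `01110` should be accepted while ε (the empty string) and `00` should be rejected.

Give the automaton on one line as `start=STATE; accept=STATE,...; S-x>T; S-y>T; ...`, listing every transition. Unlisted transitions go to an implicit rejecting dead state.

start=q0; accept=q4; q0-0>q1; q0-1>q5; q1-0>q5; q1-1>q2; q2-0>q5; q2-1>q3; q3-0>q5; q3-1>q4; q4-0>q4; q4-1>q4; q5-0>q5; q5-1>q5

Check the first 4 symbols one by one: q0 through q3 record how many have matched `0111` so far; any wrong symbol goes to the dead state q5. After all 4 match we enter the accepting sink q4.
        0   1  
>  q0   q1  q5 
   q1   q5  q2 
   q2   q5  q3 
   q3   q5  q4 
 * q4   q4  q4 
   q5   q5  q5 
(> = start, * = accepting)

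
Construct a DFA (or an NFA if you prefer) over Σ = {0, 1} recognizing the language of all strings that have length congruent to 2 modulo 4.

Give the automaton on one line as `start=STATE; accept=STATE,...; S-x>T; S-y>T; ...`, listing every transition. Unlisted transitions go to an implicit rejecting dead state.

Only the length mod 4 matters, so use a 4-cycle: from any state, every input symbol moves to the next state, wrapping s3 back to s0. Mark s2 accepting.
A 4-state machine:
        0   1  
>  s0   s1  s1 
   s1   s2  s2 
 * s2   s3  s3 
   s3   s0  s0 
(> = start, * = accepting)

start=s0; accept=s2; s0-0>s1; s0-1>s1; s1-0>s2; s1-1>s2; s2-0>s3; s2-1>s3; s3-0>s0; s3-1>s0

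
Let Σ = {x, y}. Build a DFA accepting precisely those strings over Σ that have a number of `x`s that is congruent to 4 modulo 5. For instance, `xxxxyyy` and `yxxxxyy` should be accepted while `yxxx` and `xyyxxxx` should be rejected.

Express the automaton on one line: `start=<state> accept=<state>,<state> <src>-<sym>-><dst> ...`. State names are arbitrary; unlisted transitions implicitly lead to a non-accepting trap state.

Keep the running count of `x`s modulo 5: each `x` advances along the cycle s0 → s1 → s2 → s3 → s4 → s0 while other symbols loop. Accept at s4.
5 states suffice.
        x   y  
>  s0   s1  s0 
   s1   s2  s1 
   s2   s3  s2 
   s3   s4  s3 
 * s4   s0  s4 
(> = start, * = accepting)

start=s0 accept=s4 s0-x->s1 s0-y->s0 s1-x->s2 s1-y->s1 s2-x->s3 s2-y->s2 s3-x->s4 s3-y->s3 s4-x->s0 s4-y->s4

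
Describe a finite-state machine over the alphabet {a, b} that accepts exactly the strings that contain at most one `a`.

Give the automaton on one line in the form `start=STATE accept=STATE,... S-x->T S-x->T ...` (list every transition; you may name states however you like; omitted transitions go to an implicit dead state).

start=q0 accept=q0,q1 q0-a->q1 q0-b->q0 q1-a->q2 q1-b->q1 q2-a->q2 q2-b->q2

Count `a`s, saturating at 2: state q0 means no `a` yet, q1 means one `a` seen, q2 means more than one. Each `a` increments (capped at q2); other symbols loop. Accept from {q0, q1}.
        a   b  
>* q0   q1  q0 
 * q1   q2  q1 
   q2   q2  q2 
(> = start, * = accepting)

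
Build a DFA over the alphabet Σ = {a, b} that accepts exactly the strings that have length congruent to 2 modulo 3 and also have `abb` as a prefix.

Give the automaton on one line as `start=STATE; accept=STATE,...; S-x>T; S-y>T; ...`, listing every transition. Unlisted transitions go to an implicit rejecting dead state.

start=q0; accept=q8; q0-a>q1; q0-b>q2; q1-a>q3; q1-b>q4; q2-a>q3; q2-b>q3; q3-a>q5; q3-b>q5; q4-a>q5; q4-b>q6; q5-a>q2; q5-b>q2; q6-a>q7; q6-b>q7; q7-a>q8; q7-b>q8; q8-a>q6; q8-b>q6

Run two small machines in parallel and take their product. The first has 3 states tracking the input length modulo 3; the second has 5 states tracking whether the input so far still matches the prefix `abb`. A product state is a pair (one from each), accepting exactly when both do.
        a   b  
>  q0   q1  q2 
   q1   q3  q4 
   q2   q3  q3 
   q3   q5  q5 
   q4   q5  q6 
   q5   q2  q2 
   q6   q7  q7 
   q7   q8  q8 
 * q8   q6  q6 
(> = start, * = accepting)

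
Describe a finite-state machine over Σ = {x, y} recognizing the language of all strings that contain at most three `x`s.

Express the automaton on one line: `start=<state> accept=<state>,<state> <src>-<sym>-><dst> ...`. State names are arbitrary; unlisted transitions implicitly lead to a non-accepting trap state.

start=A accept=A,B,C,D A-x->B A-y->A B-x->C B-y->B C-x->D C-y->C D-x->E D-y->D E-x->E E-y->E

Only the number of `x`s matters, and only up to 4. Make a chain A → B → C → D → E advanced by each `x` (with E absorbing); every other symbol self-loops. The accepting set is {A, B, C, D}.
A 5-state machine:
       x  y 
>* A   B  A 
 * B   C  B 
 * C   D  C 
 * D   E  D 
   E   E  E 
(> = start, * = accepting)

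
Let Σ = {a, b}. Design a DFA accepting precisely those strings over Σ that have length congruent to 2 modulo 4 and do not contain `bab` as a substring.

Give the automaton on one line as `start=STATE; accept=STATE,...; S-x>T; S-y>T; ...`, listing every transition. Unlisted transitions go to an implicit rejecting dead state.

Run two small machines in parallel and take their product. The first has 4 states tracking the input length modulo 4; the second has 4 states tracking partial matches of the forbidden pattern `bab`. A product state is a pair (one from each), accepting exactly when both do.
A 16-state machine:
          a    b  
>  S0     S1   S2 
   S1     S3   S4 
   S2     S5   S4 
 * S3     S6   S7 
 * S4     S8   S7 
 * S5     S6   S9 
   S6     S0  S10 
   S7    S11  S10 
   S8     S0  S12 
   S9    S12  S12 
   S10   S13   S2 
   S11    S1  S14 
   S12   S14  S14 
   S13    S3  S15 
   S14   S15  S15 
   S15    S9   S9 
(> = start, * = accepting)

start=S0; accept=S3,S4,S5; S0-a>S1; S0-b>S2; S1-a>S3; S1-b>S4; S2-a>S5; S2-b>S4; S3-a>S6; S3-b>S7; S4-a>S8; S4-b>S7; S5-a>S6; S5-b>S9; S6-a>S0; S6-b>S10; S7-a>S11; S7-b>S10; S8-a>S0; S8-b>S12; S9-a>S12; S9-b>S12; S10-a>S13; S10-b>S2; S11-a>S1; S11-b>S14; S12-a>S14; S12-b>S14; S13-a>S3; S13-b>S15; S14-a>S15; S14-b>S15; S15-a>S9; S15-b>S9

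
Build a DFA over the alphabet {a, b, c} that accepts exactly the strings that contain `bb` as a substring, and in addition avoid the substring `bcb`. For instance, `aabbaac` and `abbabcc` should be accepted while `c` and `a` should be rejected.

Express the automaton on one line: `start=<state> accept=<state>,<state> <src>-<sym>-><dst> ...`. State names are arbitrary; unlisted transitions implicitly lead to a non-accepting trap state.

Build one automaton per condition and run them in lockstep. One (3 states) tracks whether and how much of `bb` has been seen; the other (4 states) tracks partial matches of the forbidden pattern `bcb`. Each combined state is a pair, one component from each; accept when both components accept.
        a   b   c  
>  q0   q0  q1  q0 
   q1   q0  q2  q3 
 * q2   q4  q2  q5 
   q3   q0  q6  q0 
 * q4   q4  q2  q4 
 * q5   q4  q7  q4 
   q6   q8  q7  q8 
   q7   q7  q7  q7 
   q8   q8  q6  q8 
(> = start, * = accepting)

start=q0 accept=q2,q4,q5 q0-a->q0 q0-b->q1 q0-c->q0 q1-a->q0 q1-b->q2 q1-c->q3 q2-a->q4 q2-b->q2 q2-c->q5 q3-a->q0 q3-b->q6 q3-c->q0 q4-a->q4 q4-b->q2 q4-c->q4 q5-a->q4 q5-b->q7 q5-c->q4 q6-a->q8 q6-b->q7 q6-c->q8 q7-a->q7 q7-b->q7 q7-c->q7 q8-a->q8 q8-b->q6 q8-c->q8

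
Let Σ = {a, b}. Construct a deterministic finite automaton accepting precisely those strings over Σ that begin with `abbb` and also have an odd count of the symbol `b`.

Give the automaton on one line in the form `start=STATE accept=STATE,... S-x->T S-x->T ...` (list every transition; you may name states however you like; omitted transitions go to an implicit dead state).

Run two small machines in parallel and take their product. One (6 states) tracks whether the input so far still matches the prefix `abbb`; the other (2 states) tracks the count of `b`s modulo 2. Each combined state is a pair, one component from each; accept when both components accept.
8 states suffice.
        a   b  
>  s0   s1  s2 
   s1   s3  s4 
   s2   s2  s3 
   s3   s3  s2 
   s4   s2  s5 
   s5   s3  s6 
 * s6   s6  s7 
   s7   s7  s6 
(> = start, * = accepting)

start=s0 accept=s6 s0-a->s1 s0-b->s2 s1-a->s3 s1-b->s4 s2-a->s2 s2-b->s3 s3-a->s3 s3-b->s2 s4-a->s2 s4-b->s5 s5-a->s3 s5-b->s6 s6-a->s6 s6-b->s7 s7-a->s7 s7-b->s6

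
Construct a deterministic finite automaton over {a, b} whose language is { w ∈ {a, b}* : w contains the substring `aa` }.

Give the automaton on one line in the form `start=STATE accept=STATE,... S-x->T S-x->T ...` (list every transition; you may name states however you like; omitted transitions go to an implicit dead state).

States s0..s1 record the length of the longest prefix of `aa` that matches the current input suffix. Reaching s2 means `aa` has been seen, and we stay there forever. Accept from s2.
3 states suffice.
        a   b  
>  s0   s1  s0 
   s1   s2  s0 
 * s2   s2  s2 
(> = start, * = accepting)

start=s0 accept=s2 s0-a->s1 s0-b->s0 s1-a->s2 s1-b->s0 s2-a->s2 s2-b->s2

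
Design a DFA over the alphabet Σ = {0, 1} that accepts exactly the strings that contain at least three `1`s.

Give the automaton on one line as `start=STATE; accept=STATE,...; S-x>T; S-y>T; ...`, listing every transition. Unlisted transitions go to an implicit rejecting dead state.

Only the number of `1`s matters, and only up to 4. Make a chain A → B → C → D → E advanced by each `1` (with E absorbing); every other symbol self-loops. The accepting set is {D, E}.
A 5-state machine:
       0  1 
>  A   A  B 
   B   B  C 
   C   C  D 
 * D   D  E 
 * E   E  E 
(> = start, * = accepting)

start=A; accept=D,E; A-0>A; A-1>B; B-0>B; B-1>C; C-0>C; C-1>D; D-0>D; D-1>E; E-0>E; E-1>E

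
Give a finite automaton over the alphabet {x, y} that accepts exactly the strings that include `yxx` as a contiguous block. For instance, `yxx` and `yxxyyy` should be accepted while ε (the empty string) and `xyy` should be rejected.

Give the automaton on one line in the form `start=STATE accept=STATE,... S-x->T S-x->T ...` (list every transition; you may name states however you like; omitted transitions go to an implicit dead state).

start=S0 accept=S3 S0-x->S0 S0-y->S1 S1-x->S2 S1-y->S1 S2-x->S3 S2-y->S1 S3-x->S3 S3-y->S3

States S0..S2 record the length of the longest prefix of `yxx` that matches the current input suffix. Reaching S3 means `yxx` has been seen, and we stay there forever. Accept from S3.
A 4-state machine:
        x   y  
>  S0   S0  S1 
   S1   S2  S1 
   S2   S3  S1 
 * S3   S3  S3 
(> = start, * = accepting)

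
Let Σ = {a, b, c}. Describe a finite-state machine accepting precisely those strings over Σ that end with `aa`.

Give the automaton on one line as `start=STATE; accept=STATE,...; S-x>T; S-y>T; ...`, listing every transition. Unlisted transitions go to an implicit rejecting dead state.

start=q0; accept=q2; q0-a>q1; q0-b>q0; q0-c>q0; q1-a>q2; q1-b>q0; q1-c>q0; q2-a>q2; q2-b>q0; q2-c>q0

Remember how much of `aa` the current input suffix matches. State q0 means no match yet; q1 means the last symbol is `a`; q2 means the last 2 symbols are `aa`. Only q2 accepts. On a mismatch, fall back to the longest proper suffix that is still a prefix of `aa`.
With 3 states:
        a   b   c  
>  q0   q1  q0  q0 
   q1   q2  q0  q0 
 * q2   q2  q0  q0 
(> = start, * = accepting)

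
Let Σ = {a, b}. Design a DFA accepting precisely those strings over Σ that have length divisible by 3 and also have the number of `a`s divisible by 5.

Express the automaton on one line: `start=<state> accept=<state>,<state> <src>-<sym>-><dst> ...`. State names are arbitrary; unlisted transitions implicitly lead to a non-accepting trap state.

start=q0 accept=q0 q0-a->q1 q0-b->q2 q1-a->q3 q1-b->q4 q2-a->q4 q2-b->q5 q3-a->q6 q3-b->q7 q4-a->q7 q4-b->q8 q5-a->q8 q5-b->q0 q6-a->q9 q6-b->q10 q7-a->q10 q7-b->q11 q8-a->q11 q8-b->q1 q9-a->q5 q9-b->q12 q10-a->q12 q10-b->q13 q11-a->q13 q11-b->q3 q12-a->q0 q12-b->q14 q13-a->q14 q13-b->q6 q14-a->q2 q14-b->q9

Build one automaton per condition and run them in lockstep. One (3 states) tracks the input length modulo 3; the other (5 states) tracks the count of `a`s modulo 5. Each combined state is a pair, one component from each; accept when both components accept.
With 15 states:
          a    b  
>* q0     q1   q2 
   q1     q3   q4 
   q2     q4   q5 
   q3     q6   q7 
   q4     q7   q8 
   q5     q8   q0 
   q6     q9  q10 
   q7    q10  q11 
   q8    q11   q1 
   q9     q5  q12 
   q10   q12  q13 
   q11   q13   q3 
   q12    q0  q14 
   q13   q14   q6 
   q14    q2   q9 
(> = start, * = accepting)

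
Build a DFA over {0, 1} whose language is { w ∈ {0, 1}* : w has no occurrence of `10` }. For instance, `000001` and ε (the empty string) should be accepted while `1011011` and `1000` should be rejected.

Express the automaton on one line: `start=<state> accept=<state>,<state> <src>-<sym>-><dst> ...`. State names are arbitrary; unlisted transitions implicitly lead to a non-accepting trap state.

This is the complement of 'contains `10`'. Use the same substring-matching states — A through C holding how much of `10` has just been matched — but flip the accepting set: everything except the trap C accepts.
A 3-state machine:
       0  1 
>* A   A  B 
 * B   C  B 
   C   C  C 
(> = start, * = accepting)

start=A accept=A,B A-0->A A-1->B B-0->C B-1->B C-0->C C-1->C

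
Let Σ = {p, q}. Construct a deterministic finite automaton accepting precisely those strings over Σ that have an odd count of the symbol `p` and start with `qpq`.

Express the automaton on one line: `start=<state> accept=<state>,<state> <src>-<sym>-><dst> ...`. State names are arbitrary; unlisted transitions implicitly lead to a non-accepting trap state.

Build one automaton per condition and run them in lockstep. One (2 states) tracks the count of `p`s modulo 2; the other (5 states) tracks whether the input so far still matches the prefix `qpq`. Each combined state is a pair, one component from each; accept when both components accept.
With 7 states:
        p   q  
>  s0   s1  s2 
   s1   s3  s1 
   s2   s4  s3 
   s3   s1  s3 
   s4   s3  s5 
 * s5   s6  s5 
   s6   s5  s6 
(> = start, * = accepting)

start=s0 accept=s5 s0-p->s1 s0-q->s2 s1-p->s3 s1-q->s1 s2-p->s4 s2-q->s3 s3-p->s1 s3-q->s3 s4-p->s3 s4-q->s5 s5-p->s6 s5-q->s5 s6-p->s5 s6-q->s6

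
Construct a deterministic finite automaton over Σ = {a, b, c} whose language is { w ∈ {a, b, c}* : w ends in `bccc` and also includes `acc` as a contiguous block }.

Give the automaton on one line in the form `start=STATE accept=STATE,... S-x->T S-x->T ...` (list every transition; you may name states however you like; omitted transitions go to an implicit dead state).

Run two small machines in parallel and take their product. One (5 states) tracks how much of the suffix `bccc` has currently been matched; the other (4 states) tracks whether and how much of `acc` has been seen. Each combined state is a pair, one component from each; accept when both components accept. After merging equivalent states the machine shrinks.
An 8-state machine:
        a   b   c  
>  S0   S1  S0  S0 
   S1   S1  S0  S2 
   S2   S1  S0  S3 
   S3   S3  S4  S3 
   S4   S3  S4  S5 
   S5   S3  S4  S6 
   S6   S3  S4  S7 
 * S7   S3  S4  S3 
(> = start, * = accepting)

start=S0 accept=S7 S0-a->S1 S0-b->S0 S0-c->S0 S1-a->S1 S1-b->S0 S1-c->S2 S2-a->S1 S2-b->S0 S2-c->S3 S3-a->S3 S3-b->S4 S3-c->S3 S4-a->S3 S4-b->S4 S4-c->S5 S5-a->S3 S5-b->S4 S5-c->S6 S6-a->S3 S6-b->S4 S6-c->S7 S7-a->S3 S7-b->S4 S7-c->S3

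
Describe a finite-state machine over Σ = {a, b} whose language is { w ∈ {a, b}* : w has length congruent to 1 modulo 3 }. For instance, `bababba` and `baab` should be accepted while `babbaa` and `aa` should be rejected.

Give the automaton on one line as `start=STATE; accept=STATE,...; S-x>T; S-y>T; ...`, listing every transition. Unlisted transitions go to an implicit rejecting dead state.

Only the length mod 3 matters, so use a 3-cycle: from any state, every input symbol moves to the next state, wrapping q2 back to q0. Mark q1 accepting.
3 states suffice.
        a   b  
>  q0   q1  q1 
 * q1   q2  q2 
   q2   q0  q0 
(> = start, * = accepting)

start=q0; accept=q1; q0-a>q1; q0-b>q1; q1-a>q2; q1-b>q2; q2-a>q0; q2-b>q0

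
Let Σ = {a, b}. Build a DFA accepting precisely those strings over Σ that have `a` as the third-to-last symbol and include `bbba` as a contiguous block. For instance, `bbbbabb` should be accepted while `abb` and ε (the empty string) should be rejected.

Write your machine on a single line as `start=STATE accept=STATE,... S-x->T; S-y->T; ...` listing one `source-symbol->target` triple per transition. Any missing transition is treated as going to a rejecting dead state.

start=S0; accept=S18,S19,S20,S21; S0-a->S1; S0-b->S2; S1-a->S3; S1-b->S4; S2-a->S5; S2-b->S6; S3-a->S7; S3-b->S8; S4-a->S9; S4-b->S10; S5-a->S11; S5-b->S12; S6-a->S13; S6-b->S14; S7-a->S7; S7-b->S8; S8-a->S9; S8-b->S10; S9-a->S11; S9-b->S12; S10-a->S13; S10-b->S14; S11-a->S7; S11-b->S8; S12-a->S9; S12-b->S10; S13-a->S11; S13-b->S12; S14-a->S15; S14-b->S14; S15-a->S16; S15-b->S17; S16-a->S18; S16-b->S19; S17-a->S20; S17-b->S21; S18-a->S18; S18-b->S19; S19-a->S20; S19-b->S21; S20-a->S16; S20-b->S17; S21-a->S15; S21-b->S22; S22-a->S15; S22-b->S22

Handle the two conditions separately and then intersect. One (15 states) tracks the last 3 symbols read; the other (5 states) tracks whether and how much of `bbba` has been seen. Each combined state is a pair, one component from each; accept when both components accept.
          a    b  
>  S0     S1   S2 
   S1     S3   S4 
   S2     S5   S6 
   S3     S7   S8 
   S4     S9  S10 
   S5    S11  S12 
   S6    S13  S14 
   S7     S7   S8 
   S8     S9  S10 
   S9    S11  S12 
   S10   S13  S14 
   S11    S7   S8 
   S12    S9  S10 
   S13   S11  S12 
   S14   S15  S14 
   S15   S16  S17 
   S16   S18  S19 
   S17   S20  S21 
 * S18   S18  S19 
 * S19   S20  S21 
 * S20   S16  S17 
 * S21   S15  S22 
   S22   S15  S22 
(> = start, * = accepting)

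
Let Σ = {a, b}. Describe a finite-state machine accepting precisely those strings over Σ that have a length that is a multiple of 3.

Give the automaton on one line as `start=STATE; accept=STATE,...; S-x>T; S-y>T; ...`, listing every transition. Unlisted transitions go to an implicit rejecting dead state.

start=s0; accept=s0; s0-a>s1; s0-b>s1; s1-a>s2; s1-b>s2; s2-a>s0; s2-b>s0

Count input length modulo 3: every symbol advances one step around the cycle s0 → s1 → s2 → s0. Accept at s0.
With 3 states:
        a   b  
>* s0   s1  s1 
   s1   s2  s2 
   s2   s0  s0 
(> = start, * = accepting)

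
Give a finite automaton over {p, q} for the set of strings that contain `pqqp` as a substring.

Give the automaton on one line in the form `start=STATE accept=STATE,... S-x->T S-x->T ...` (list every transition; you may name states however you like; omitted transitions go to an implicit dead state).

Track how much of `pqqp` has been matched so far: state S0 is no progress, S4 is the absorbing accept state reached once `pqqp` has occurred. Intermediate states record partial matches; on a mismatch, fall back to the longest reusable overlap.
A 5-state machine:
        p   q  
>  S0   S1  S0 
   S1   S1  S2 
   S2   S1  S3 
   S3   S4  S0 
 * S4   S4  S4 
(> = start, * = accepting)

start=S0 accept=S4 S0-p->S1 S0-q->S0 S1-p->S1 S1-q->S2 S2-p->S1 S2-q->S3 S3-p->S4 S3-q->S0 S4-p->S4 S4-q->S4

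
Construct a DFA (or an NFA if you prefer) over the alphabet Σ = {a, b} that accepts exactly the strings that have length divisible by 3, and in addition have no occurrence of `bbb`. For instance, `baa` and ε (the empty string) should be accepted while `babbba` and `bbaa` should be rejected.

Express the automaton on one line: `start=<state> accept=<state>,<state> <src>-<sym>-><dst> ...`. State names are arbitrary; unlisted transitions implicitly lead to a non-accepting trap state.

Run two small machines in parallel and take their product. The first has 3 states tracking the input length modulo 3; the second has 4 states tracking partial matches of the forbidden pattern `bbb`. A product state is a pair (one from each), accepting exactly when both do. After merging equivalent states the machine shrinks.
        a   b  
>* S0   S1  S2 
   S1   S3  S4 
   S2   S3  S5 
   S3   S0  S6 
   S4   S0  S7 
   S5   S0  S8 
 * S6   S1  S9 
 * S7   S1  S8 
   S8   S8  S8 
   S9   S3  S8 
(> = start, * = accepting)

start=S0 accept=S0,S6,S7 S0-a->S1 S0-b->S2 S1-a->S3 S1-b->S4 S2-a->S3 S2-b->S5 S3-a->S0 S3-b->S6 S4-a->S0 S4-b->S7 S5-a->S0 S5-b->S8 S6-a->S1 S6-b->S9 S7-a->S1 S7-b->S8 S8-a->S8 S8-b->S8 S9-a->S3 S9-b->S8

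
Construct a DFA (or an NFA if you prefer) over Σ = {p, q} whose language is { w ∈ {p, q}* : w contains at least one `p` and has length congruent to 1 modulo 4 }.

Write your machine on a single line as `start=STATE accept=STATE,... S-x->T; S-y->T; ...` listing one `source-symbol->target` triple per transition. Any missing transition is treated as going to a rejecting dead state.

start=S0; accept=S1; S0-p->S1; S0-q->S2; S1-p->S3; S1-q->S3; S2-p->S3; S2-q->S4; S3-p->S5; S3-q->S5; S4-p->S5; S4-q->S6; S5-p->S7; S5-q->S7; S6-p->S7; S6-q->S0; S7-p->S1; S7-q->S1

Run two small machines in parallel and take their product. One (3 states) tracks the count of `p`s, saturating at 2; the other (4 states) tracks the input length modulo 4. Each combined state is a pair, one component from each; accept when both components accept. After merging equivalent states the machine shrinks.
An 8-state machine:
        p   q  
>  S0   S1  S2 
 * S1   S3  S3 
   S2   S3  S4 
   S3   S5  S5 
   S4   S5  S6 
   S5   S7  S7 
   S6   S7  S0 
   S7   S1  S1 
(> = start, * = accepting)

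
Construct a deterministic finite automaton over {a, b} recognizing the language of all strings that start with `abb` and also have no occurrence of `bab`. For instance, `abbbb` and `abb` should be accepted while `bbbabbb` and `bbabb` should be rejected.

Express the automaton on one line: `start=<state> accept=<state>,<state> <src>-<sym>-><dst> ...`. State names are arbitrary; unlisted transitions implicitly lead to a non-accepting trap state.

start=s0 accept=s6,s8,s9 s0-a->s1 s0-b->s2 s1-a->s3 s1-b->s4 s2-a->s5 s2-b->s2 s3-a->s3 s3-b->s2 s4-a->s5 s4-b->s6 s5-a->s3 s5-b->s7 s6-a->s8 s6-b->s6 s7-a->s7 s7-b->s7 s8-a->s9 s8-b->s10 s9-a->s9 s9-b->s6 s10-a->s10 s10-b->s10

Handle the two conditions separately and then intersect. One (5 states) tracks whether the input so far still matches the prefix `abb`; the other (4 states) tracks partial matches of the forbidden pattern `bab`. Each combined state is a pair, one component from each; accept when both components accept.
          a    b  
>  s0     s1   s2 
   s1     s3   s4 
   s2     s5   s2 
   s3     s3   s2 
   s4     s5   s6 
   s5     s3   s7 
 * s6     s8   s6 
   s7     s7   s7 
 * s8     s9  s10 
 * s9     s9   s6 
   s10   s10  s10 
(> = start, * = accepting)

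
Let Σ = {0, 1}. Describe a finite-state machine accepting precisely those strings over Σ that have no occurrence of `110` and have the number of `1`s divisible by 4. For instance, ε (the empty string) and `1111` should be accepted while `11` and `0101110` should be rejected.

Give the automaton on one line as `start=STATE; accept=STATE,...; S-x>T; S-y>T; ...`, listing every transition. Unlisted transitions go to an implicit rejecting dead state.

Handle the two conditions separately and then intersect. One (4 states) tracks partial matches of the forbidden pattern `110`; the other (4 states) tracks the count of `1`s modulo 4. Each combined state is a pair, one component from each; accept when both components accept.
With 16 states:
          0    1  
>* q0     q0   q1 
   q1     q2   q3 
   q2     q2   q4 
   q3     q5   q6 
   q4     q7   q6 
   q5     q5   q8 
   q6     q8   q9 
   q7     q7  q10 
   q8     q8  q11 
 * q9    q11  q12 
   q10   q13   q9 
   q11   q11  q14 
   q12   q14   q3 
   q13   q13  q15 
   q14   q14   q5 
 * q15    q0  q12 
(> = start, * = accepting)

start=q0; accept=q0,q9,q15; q0-0>q0; q0-1>q1; q1-0>q2; q1-1>q3; q2-0>q2; q2-1>q4; q3-0>q5; q3-1>q6; q4-0>q7; q4-1>q6; q5-0>q5; q5-1>q8; q6-0>q8; q6-1>q9; q7-0>q7; q7-1>q10; q8-0>q8; q8-1>q11; q9-0>q11; q9-1>q12; q10-0>q13; q10-1>q9; q11-0>q11; q11-1>q14; q12-0>q14; q12-1>q3; q13-0>q13; q13-1>q15; q14-0>q14; q14-1>q5; q15-0>q0; q15-1>q12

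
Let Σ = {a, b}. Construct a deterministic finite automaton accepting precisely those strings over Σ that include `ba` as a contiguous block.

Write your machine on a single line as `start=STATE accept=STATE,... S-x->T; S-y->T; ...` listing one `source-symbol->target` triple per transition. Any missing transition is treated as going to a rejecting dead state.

Track how much of `ba` has been matched so far: state q0 is no progress, q2 is the absorbing accept state reached once `ba` has occurred. Intermediate states record partial matches; on a mismatch, fall back to the longest reusable overlap.
3 states suffice.
        a   b  
>  q0   q0  q1 
   q1   q2  q1 
 * q2   q2  q2 
(> = start, * = accepting)

start=q0; accept=q2; q0-a->q0; q0-b->q1; q1-a->q2; q1-b->q1; q2-a->q2; q2-b->q2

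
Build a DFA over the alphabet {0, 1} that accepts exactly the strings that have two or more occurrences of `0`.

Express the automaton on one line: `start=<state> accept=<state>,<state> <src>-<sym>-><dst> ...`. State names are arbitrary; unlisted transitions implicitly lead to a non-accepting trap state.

Count `0`s, saturating at 3: states q0 through q2 mean 0 through 2 `0`s seen; q3 means more than 2. Each `0` increments (capped at q3); other symbols loop. Accept from {q2, q3}.
A 4-state machine:
        0   1  
>  q0   q1  q0 
   q1   q2  q1 
 * q2   q3  q2 
 * q3   q3  q3 
(> = start, * = accepting)

start=q0 accept=q2,q3 q0-0->q1 q0-1->q0 q1-0->q2 q1-1->q1 q2-0->q3 q2-1->q2 q3-0->q3 q3-1->q3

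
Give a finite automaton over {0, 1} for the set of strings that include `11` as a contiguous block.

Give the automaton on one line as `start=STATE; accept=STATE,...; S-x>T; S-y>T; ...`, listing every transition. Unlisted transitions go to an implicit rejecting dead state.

start=q0; accept=q2; q0-0>q0; q0-1>q1; q1-0>q0; q1-1>q2; q2-0>q2; q2-1>q2

States q0..q1 record the length of the longest prefix of `11` that matches the current input suffix. Reaching q2 means `11` has been seen, and we stay there forever. Accept from q2.
        0   1  
>  q0   q0  q1 
   q1   q0  q2 
 * q2   q2  q2 
(> = start, * = accepting)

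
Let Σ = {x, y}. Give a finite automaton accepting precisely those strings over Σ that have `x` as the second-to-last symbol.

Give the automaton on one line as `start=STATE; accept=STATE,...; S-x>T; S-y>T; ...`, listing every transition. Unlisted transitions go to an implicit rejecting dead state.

Because acceptance depends on a position counted from the end, the machine has to buffer the most recent 2 symbols. Make each state the string of the last up-to-2 symbols read; on input `x` shift the window left and append `x`. Accept when the buffered window has length 2 and begins with `x`.
A 7-state machine:
       x  y 
>  A   B  C 
   B   D  E 
   C   F  G 
 * D   D  E 
 * E   F  G 
   F   D  E 
   G   F  G 
(> = start, * = accepting)

start=A; accept=D,E; A-x>B; A-y>C; B-x>D; B-y>E; C-x>F; C-y>G; D-x>D; D-y>E; E-x>F; E-y>G; F-x>D; F-y>E; G-x>F; G-y>G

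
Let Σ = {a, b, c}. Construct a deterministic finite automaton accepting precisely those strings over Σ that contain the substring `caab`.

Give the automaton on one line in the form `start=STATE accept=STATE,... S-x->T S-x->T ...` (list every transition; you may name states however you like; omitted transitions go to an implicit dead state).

start=s0 accept=s4 s0-a->s0 s0-b->s0 s0-c->s1 s1-a->s2 s1-b->s0 s1-c->s1 s2-a->s3 s2-b->s0 s2-c->s1 s3-a->s0 s3-b->s4 s3-c->s1 s4-a->s4 s4-b->s4 s4-c->s4

Track how much of `caab` has been matched so far: state s0 is no progress, s4 is the absorbing accept state reached once `caab` has occurred. Intermediate states record partial matches; on a mismatch, fall back to the longest reusable overlap.
        a   b   c  
>  s0   s0  s0  s1 
   s1   s2  s0  s1 
   s2   s3  s0  s1 
   s3   s0  s4  s1 
 * s4   s4  s4  s4 
(> = start, * = accepting)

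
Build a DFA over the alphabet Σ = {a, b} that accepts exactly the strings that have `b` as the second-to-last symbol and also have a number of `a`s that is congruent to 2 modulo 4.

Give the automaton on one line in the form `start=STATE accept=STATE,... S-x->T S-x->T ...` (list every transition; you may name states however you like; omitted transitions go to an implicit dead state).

start=S0 accept=S6,S7 S0-a->S1 S0-b->S0 S1-a->S2 S1-b->S3 S2-a->S4 S2-b->S5 S3-a->S6 S3-b->S3 S4-a->S0 S4-b->S4 S5-a->S4 S5-b->S7 S6-a->S4 S6-b->S5 S7-a->S4 S7-b->S7

Run two small machines in parallel and take their product. The first has 7 states tracking the last 2 symbols read; the second has 4 states tracking the count of `a`s modulo 4. A product state is a pair (one from each), accepting exactly when both do. Minimizing collapses redundant product states.
8 states suffice.
        a   b  
>  S0   S1  S0 
   S1   S2  S3 
   S2   S4  S5 
   S3   S6  S3 
   S4   S0  S4 
   S5   S4  S7 
 * S6   S4  S5 
 * S7   S4  S7 
(> = start, * = accepting)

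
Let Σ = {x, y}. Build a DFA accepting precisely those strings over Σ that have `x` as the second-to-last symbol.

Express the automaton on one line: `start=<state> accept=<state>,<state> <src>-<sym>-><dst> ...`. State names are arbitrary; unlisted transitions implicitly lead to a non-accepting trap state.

start=S0 accept=S3,S4 S0-x->S1 S0-y->S2 S1-x->S3 S1-y->S4 S2-x->S5 S2-y->S6 S3-x->S3 S3-y->S4 S4-x->S5 S4-y->S6 S5-x->S3 S5-y->S4 S6-x->S5 S6-y->S6

A DFA must remember the last 2 symbols (since which symbol is second-to-last isn't known until the input ends). Use one state per possible window of the last ≤2 symbols; accept from those whose window starts with `x`.
With 7 states:
        x   y  
>  S0   S1  S2 
   S1   S3  S4 
   S2   S5  S6 
 * S3   S3  S4 
 * S4   S5  S6 
   S5   S3  S4 
   S6   S5  S6 
(> = start, * = accepting)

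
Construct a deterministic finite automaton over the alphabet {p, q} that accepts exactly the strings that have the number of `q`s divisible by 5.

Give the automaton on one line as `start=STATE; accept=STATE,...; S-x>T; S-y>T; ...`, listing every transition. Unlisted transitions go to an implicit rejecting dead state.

start=s0; accept=s0; s0-p>s0; s0-q>s1; s1-p>s1; s1-q>s2; s2-p>s2; s2-q>s3; s3-p>s3; s3-q>s4; s4-p>s4; s4-q>s0

The only thing that matters is how many `q`s have appeared, reduced mod 5. Use one state per residue: s0 for 0, …, s4 for 4. Reading `q` moves to the next residue; anything else stays put. s0 is accepting.
With 5 states:
        p   q  
>* s0   s0  s1 
   s1   s1  s2 
   s2   s2  s3 
   s3   s3  s4 
   s4   s4  s0 
(> = start, * = accepting)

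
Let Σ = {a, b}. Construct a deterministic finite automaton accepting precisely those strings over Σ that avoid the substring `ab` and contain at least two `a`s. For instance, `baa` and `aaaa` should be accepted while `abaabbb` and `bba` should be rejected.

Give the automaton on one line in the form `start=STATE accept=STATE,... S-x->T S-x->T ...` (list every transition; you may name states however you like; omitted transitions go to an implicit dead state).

Build one automaton per condition and run them in lockstep. The first has 3 states tracking partial matches of the forbidden pattern `ab`; the second has 4 states tracking the count of `a`s, saturating at 3. A product state is a pair (one from each), accepting exactly when both do.
A 7-state machine:
        a   b  
>  q0   q1  q0 
   q1   q2  q3 
 * q2   q4  q5 
   q3   q5  q3 
 * q4   q4  q6 
   q5   q6  q5 
   q6   q6  q6 
(> = start, * = accepting)

start=q0 accept=q2,q4 q0-a->q1 q0-b->q0 q1-a->q2 q1-b->q3 q2-a->q4 q2-b->q5 q3-a->q5 q3-b->q3 q4-a->q4 q4-b->q6 q5-a->q6 q5-b->q5 q6-a->q6 q6-b->q6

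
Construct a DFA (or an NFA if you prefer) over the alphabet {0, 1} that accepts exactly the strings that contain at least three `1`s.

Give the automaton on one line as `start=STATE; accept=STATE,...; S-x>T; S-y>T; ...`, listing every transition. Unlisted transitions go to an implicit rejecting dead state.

start=A; accept=D,E; A-0>A; A-1>B; B-0>B; B-1>C; C-0>C; C-1>D; D-0>D; D-1>E; E-0>E; E-1>E

Count `1`s, saturating at 4: states A through D mean 0 through 3 `1`s seen; E means more than 3. Each `1` increments (capped at E); other symbols loop. Accept from {D, E}.
5 states suffice.
       0  1 
>  A   A  B 
   B   B  C 
   C   C  D 
 * D   D  E 
 * E   E  E 
(> = start, * = accepting)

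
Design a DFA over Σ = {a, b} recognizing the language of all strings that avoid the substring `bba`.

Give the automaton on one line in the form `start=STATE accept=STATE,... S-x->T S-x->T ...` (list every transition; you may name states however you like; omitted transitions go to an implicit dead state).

start=q0 accept=q0,q1,q2 q0-a->q0 q0-b->q1 q1-a->q0 q1-b->q2 q2-a->q3 q2-b->q2 q3-a->q3 q3-b->q3

This is the complement of 'contains `bba`'. Use the same substring-matching states — q0 through q3 holding how much of `bba` has just been matched — but flip the accepting set: everything except the trap q3 accepts.
A 4-state machine:
        a   b  
>* q0   q0  q1 
 * q1   q0  q2 
 * q2   q3  q2 
   q3   q3  q3 
(> = start, * = accepting)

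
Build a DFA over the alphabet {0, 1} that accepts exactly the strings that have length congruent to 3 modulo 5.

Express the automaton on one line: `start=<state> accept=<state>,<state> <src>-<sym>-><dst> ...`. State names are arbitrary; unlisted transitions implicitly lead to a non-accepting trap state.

Count input length modulo 5: every symbol advances one step around the cycle q0 → q1 → q2 → q3 → q4 → q0. Accept at q3.
5 states suffice.
        0   1  
>  q0   q1  q1 
   q1   q2  q2 
   q2   q3  q3 
 * q3   q4  q4 
   q4   q0  q0 
(> = start, * = accepting)

start=q0 accept=q3 q0-0->q1 q0-1->q1 q1-0->q2 q1-1->q2 q2-0->q3 q2-1->q3 q3-0->q4 q3-1->q4 q4-0->q0 q4-1->q0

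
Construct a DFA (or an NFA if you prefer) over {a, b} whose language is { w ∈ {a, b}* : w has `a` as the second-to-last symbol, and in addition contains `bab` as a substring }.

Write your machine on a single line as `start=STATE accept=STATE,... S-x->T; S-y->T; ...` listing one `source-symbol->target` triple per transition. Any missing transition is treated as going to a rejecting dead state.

start=S0; accept=S3,S6; S0-a->S0; S0-b->S1; S1-a->S2; S1-b->S1; S2-a->S0; S2-b->S3; S3-a->S4; S3-b->S5; S4-a->S6; S4-b->S3; S5-a->S4; S5-b->S5; S6-a->S6; S6-b->S3

Handle the two conditions separately and then intersect. One (7 states) tracks the last 2 symbols read; the other (4 states) tracks whether and how much of `bab` has been seen. Each combined state is a pair, one component from each; accept when both components accept. Minimizing collapses redundant product states.
7 states suffice.
        a   b  
>  S0   S0  S1 
   S1   S2  S1 
   S2   S0  S3 
 * S3   S4  S5 
   S4   S6  S3 
   S5   S4  S5 
 * S6   S6  S3 
(> = start, * = accepting)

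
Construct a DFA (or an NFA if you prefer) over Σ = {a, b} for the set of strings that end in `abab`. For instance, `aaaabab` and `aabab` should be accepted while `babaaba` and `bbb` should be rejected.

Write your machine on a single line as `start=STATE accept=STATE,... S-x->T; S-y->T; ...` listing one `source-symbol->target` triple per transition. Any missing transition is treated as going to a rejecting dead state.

start=q0; accept=q4; q0-a->q1; q0-b->q0; q1-a->q1; q1-b->q2; q2-a->q3; q2-b->q0; q3-a->q1; q3-b->q4; q4-a->q3; q4-b->q0

Let each state record the length of the longest suffix of the input read so far that is also a prefix of `abab`. q1 means the last symbol is `a`; q2 means the last 2 symbols are `ab`; q3 means the last 3 symbols are `aba`; q4 means the last 4 symbols are `abab`. Accept only at q4, where the string currently ends in `abab`.
        a   b  
>  q0   q1  q0 
   q1   q1  q2 
   q2   q3  q0 
   q3   q1  q4 
 * q4   q3  q0 
(> = start, * = accepting)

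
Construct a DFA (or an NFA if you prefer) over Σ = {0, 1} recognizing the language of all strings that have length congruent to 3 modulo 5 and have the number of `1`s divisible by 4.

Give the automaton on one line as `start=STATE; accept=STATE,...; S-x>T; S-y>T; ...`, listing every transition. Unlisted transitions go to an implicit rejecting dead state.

start=S0; accept=S6; S0-0>S1; S0-1>S2; S1-0>S3; S1-1>S4; S2-0>S4; S2-1>S5; S3-0>S6; S3-1>S7; S4-0>S7; S4-1>S8; S5-0>S8; S5-1>S9; S6-0>S10; S6-1>S11; S7-0>S11; S7-1>S12; S8-0>S12; S8-1>S13; S9-0>S13; S9-1>S10; S10-0>S0; S10-1>S14; S11-0>S14; S11-1>S15; S12-0>S15; S12-1>S16; S13-0>S16; S13-1>S0; S14-0>S2; S14-1>S17; S15-0>S17; S15-1>S18; S16-0>S18; S16-1>S1; S17-0>S5; S17-1>S19; S18-0>S19; S18-1>S3; S19-0>S9; S19-1>S6

Run two small machines in parallel and take their product. The first has 5 states tracking the input length modulo 5; the second has 4 states tracking the count of `1`s modulo 4. A product state is a pair (one from each), accepting exactly when both do.
With 20 states:
          0    1  
>  S0     S1   S2 
   S1     S3   S4 
   S2     S4   S5 
   S3     S6   S7 
   S4     S7   S8 
   S5     S8   S9 
 * S6    S10  S11 
   S7    S11  S12 
   S8    S12  S13 
   S9    S13  S10 
   S10    S0  S14 
   S11   S14  S15 
   S12   S15  S16 
   S13   S16   S0 
   S14    S2  S17 
   S15   S17  S18 
   S16   S18   S1 
   S17    S5  S19 
   S18   S19   S3 
   S19    S9   S6 
(> = start, * = accepting)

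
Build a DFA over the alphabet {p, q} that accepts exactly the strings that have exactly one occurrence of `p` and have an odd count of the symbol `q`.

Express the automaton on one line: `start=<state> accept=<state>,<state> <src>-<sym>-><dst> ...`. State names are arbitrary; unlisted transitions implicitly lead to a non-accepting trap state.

Handle the two conditions separately and then intersect. One (3 states) tracks the count of `p`s, saturating at 2; the other (2 states) tracks the count of `q`s modulo 2. Each combined state is a pair, one component from each; accept when both components accept.
        p   q  
>  S0   S1  S2 
   S1   S3  S4 
   S2   S4  S0 
   S3   S3  S5 
 * S4   S5  S1 
   S5   S5  S3 
(> = start, * = accepting)

start=S0 accept=S4 S0-p->S1 S0-q->S2 S1-p->S3 S1-q->S4 S2-p->S4 S2-q->S0 S3-p->S3 S3-q->S5 S4-p->S5 S4-q->S1 S5-p->S5 S5-q->S3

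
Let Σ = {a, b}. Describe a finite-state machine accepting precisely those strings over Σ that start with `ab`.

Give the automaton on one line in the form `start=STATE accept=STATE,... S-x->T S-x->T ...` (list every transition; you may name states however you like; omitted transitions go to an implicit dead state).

Walk along `ab` while the input agrees: from q0 take `a` to q1, and so on. Any deviation drops to the rejecting sink q3. Once q2 is reached the prefix is confirmed and every continuation is accepted.
With 4 states:
        a   b  
>  q0   q1  q3 
   q1   q3  q2 
 * q2   q2  q2 
   q3   q3  q3 
(> = start, * = accepting)

start=q0 accept=q2 q0-a->q1 q0-b->q3 q1-a->q3 q1-b->q2 q2-a->q2 q2-b->q2 q3-a->q3 q3-b->q3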